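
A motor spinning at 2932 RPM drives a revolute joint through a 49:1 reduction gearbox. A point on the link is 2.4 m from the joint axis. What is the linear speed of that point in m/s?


omega_motor = 2932 * 2*pi/60 = 307.0383 rad/s
omega_joint = omega_motor / 49 = 6.2661 rad/s
v = omega_joint * r = 6.2661 * 2.4
= 15.0386 m/s


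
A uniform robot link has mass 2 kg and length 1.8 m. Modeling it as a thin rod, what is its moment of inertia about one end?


I = (1/3) * m * L^2
= (1/3) * 2 * 1.8^2
= 0.333333 * 2 * 3.24
= 2.16 kg*m^2


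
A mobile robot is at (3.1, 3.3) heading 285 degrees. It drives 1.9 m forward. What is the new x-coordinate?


x_new = x0 + d*cos(theta)
= 3.1 + 1.9*cos(285)
= 3.1 + 0.4918
= 3.5918


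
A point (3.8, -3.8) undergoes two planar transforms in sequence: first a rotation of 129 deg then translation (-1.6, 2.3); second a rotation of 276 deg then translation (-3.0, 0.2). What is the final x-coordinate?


After transform 1:
x1 = cos(129)*3.8 - sin(129)*-3.8 + -1.6 = -1.0383
y1 = sin(129)*3.8 + cos(129)*-3.8 + 2.3 = 7.6446
After transform 2:
x2 = cos(276)*-1.0383 - sin(276)*7.6446 + -3.0
= 4.4942


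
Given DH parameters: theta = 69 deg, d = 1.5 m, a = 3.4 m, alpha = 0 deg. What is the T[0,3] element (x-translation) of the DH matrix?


T[0,3] = a * cos(theta)
= 3.4 * cos(69 deg)
= 3.4 * 0.3584
= 1.2185


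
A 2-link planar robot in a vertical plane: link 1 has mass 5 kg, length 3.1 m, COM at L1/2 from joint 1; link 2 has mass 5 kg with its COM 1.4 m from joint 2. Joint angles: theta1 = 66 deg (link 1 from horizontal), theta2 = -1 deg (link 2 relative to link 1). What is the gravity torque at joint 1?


Horizontal distance from joint 1 to link-1 COM:
  x_c1 = (L1/2)*cos(t1) = 1.55 * 0.4067 = 0.6304 m
Horizontal distance from joint 1 to link-2 COM:
  x_c2 = L1*cos(t1) + Lc2*cos(t1+t2)
       = 3.1*0.4067 + 1.4*0.4226 = 1.8525 m
tau1 = m1*g*x_c1 + m2*g*x_c2
     = 5*9.81*0.6304 + 5*9.81*1.8525
     = 30.9232 + 90.8675
     = 121.7907 Nm


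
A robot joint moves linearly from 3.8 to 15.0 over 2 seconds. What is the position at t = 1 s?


s = t/T = 1/2 = 0.5
p(t) = p0 + (pf-p0)*s
= 3.8 + (15.0 - 3.8) * 0.5
= 9.4


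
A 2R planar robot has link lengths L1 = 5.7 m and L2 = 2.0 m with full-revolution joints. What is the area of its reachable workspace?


r_max = L1 + L2 = 7.7 m
r_min = |L1 - L2| = 3.7 m
Area = pi*(r_max^2 - r_min^2)
= pi*(59.29 - 13.69)
= pi * 45.6
= 143.2566 m^2


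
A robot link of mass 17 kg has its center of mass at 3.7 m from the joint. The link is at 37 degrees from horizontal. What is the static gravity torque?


tau = m*g*L*cos(angle)
= 17 * 9.81 * 3.7 * cos(37 deg)
= 17 * 9.81 * 3.7 * 0.7986
= 492.7972 Nm


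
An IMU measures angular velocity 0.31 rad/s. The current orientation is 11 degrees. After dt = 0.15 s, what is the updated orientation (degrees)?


delta_theta = w * dt = 0.31 * 0.15 = 0.0465 rad
= 2.6643 deg
theta_new = 11 + 2.6643 = 13.6643 deg


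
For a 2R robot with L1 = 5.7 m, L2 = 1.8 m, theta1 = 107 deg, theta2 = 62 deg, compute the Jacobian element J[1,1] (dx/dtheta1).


J[1,1] = -L1*sin(t1) - L2*sin(t1+t2)
= -5.7*sin(107) - 1.8*sin(169)
= -5.7944


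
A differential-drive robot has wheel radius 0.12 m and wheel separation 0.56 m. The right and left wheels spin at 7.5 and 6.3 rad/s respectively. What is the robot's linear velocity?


vR = r*wR = 0.12*7.5 = 0.9 m/s
vL = r*wL = 0.12*6.3 = 0.756 m/s
v = (vR+vL)/2 = 0.828 m/s
omega = (vR-vL)/L = 0.2571 rad/s
linear velocity = 0.828 m/s


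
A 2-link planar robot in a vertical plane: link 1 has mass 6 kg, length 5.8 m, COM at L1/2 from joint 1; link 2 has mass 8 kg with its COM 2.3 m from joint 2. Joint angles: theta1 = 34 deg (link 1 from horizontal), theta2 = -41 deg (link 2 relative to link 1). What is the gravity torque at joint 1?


Horizontal distance from joint 1 to link-1 COM:
  x_c1 = (L1/2)*cos(t1) = 2.9 * 0.829 = 2.4042 m
Horizontal distance from joint 1 to link-2 COM:
  x_c2 = L1*cos(t1) + Lc2*cos(t1+t2)
       = 5.8*0.829 + 2.3*0.9925 = 7.0913 m
tau1 = m1*g*x_c1 + m2*g*x_c2
     = 6*9.81*2.4042 + 8*9.81*7.0913
     = 141.5117 + 556.5232
     = 698.0349 Nm


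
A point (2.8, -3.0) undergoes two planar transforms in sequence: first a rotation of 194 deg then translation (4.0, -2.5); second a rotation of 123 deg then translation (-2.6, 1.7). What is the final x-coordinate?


After transform 1:
x1 = cos(194)*2.8 - sin(194)*-3.0 + 4.0 = 0.5574
y1 = sin(194)*2.8 + cos(194)*-3.0 + -2.5 = -0.2665
After transform 2:
x2 = cos(123)*0.5574 - sin(123)*-0.2665 + -2.6
= -2.6801


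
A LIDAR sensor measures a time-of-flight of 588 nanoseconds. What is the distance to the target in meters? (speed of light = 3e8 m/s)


tof = 588 ns = 5.88e-07 s
dist = c * tof / 2
= 3e8 * 5.88e-07 / 2
= 88.2 m


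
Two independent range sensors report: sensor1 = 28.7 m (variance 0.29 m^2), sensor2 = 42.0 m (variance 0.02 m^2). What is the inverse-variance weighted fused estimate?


w1 = (1/var1) / (1/var1 + 1/var2)
   = 3.4483 / (3.4483 + 50.0) = 0.0645
w2 = 1 - w1 = 0.9355
fused = w1*s1 + w2*s2 = 1.8516 + 39.2903
= 41.1419 m


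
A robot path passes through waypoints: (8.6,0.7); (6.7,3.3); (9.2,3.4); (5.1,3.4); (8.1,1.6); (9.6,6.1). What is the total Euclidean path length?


Segment lengths:
  seg1 = sqrt((-1.9)^2 + (2.6)^2) = 3.2202
  seg2 = sqrt((2.5)^2 + (0.1)^2) = 2.502
  seg3 = sqrt((-4.1)^2 + (0.0)^2) = 4.1
  seg4 = sqrt((3.0)^2 + (-1.8)^2) = 3.4986
  seg5 = sqrt((1.5)^2 + (4.5)^2) = 4.7434
Total = 18.0642


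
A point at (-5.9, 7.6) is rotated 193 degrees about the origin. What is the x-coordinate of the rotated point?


x' = x*cos(theta) - y*sin(theta)
cos(193 deg) = -0.9744, sin(193 deg) = -0.225
x' = -5.9 * -0.9744 - 7.6 * -0.225
= 5.7488 - -1.7096
= 7.4584


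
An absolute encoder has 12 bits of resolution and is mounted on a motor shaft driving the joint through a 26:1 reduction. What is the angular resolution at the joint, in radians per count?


counts = 2^12 = 4096
effective counts at joint = 4096 * 26 = 106496
resolution = 2*pi / 106496
= 5.8999e-05 rad/count


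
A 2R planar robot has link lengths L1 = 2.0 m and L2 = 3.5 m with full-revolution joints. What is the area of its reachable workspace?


r_max = L1 + L2 = 5.5 m
r_min = |L1 - L2| = 1.5 m
Area = pi*(r_max^2 - r_min^2)
= pi*(30.25 - 2.25)
= pi * 28.0
= 87.9646 m^2


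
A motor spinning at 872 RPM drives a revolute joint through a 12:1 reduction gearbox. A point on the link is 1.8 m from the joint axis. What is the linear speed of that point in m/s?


omega_motor = 872 * 2*pi/60 = 91.3156 rad/s
omega_joint = omega_motor / 12 = 7.6096 rad/s
v = omega_joint * r = 7.6096 * 1.8
= 13.6973 m/s


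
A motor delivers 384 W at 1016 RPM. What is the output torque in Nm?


omega = 1016 * 2*pi/60 = 106.3953 rad/s
tau = P / omega = 384 / 106.3953
= 3.6092 Nm


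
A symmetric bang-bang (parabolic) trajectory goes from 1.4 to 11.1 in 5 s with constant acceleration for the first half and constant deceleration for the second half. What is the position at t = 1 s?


Symmetric rest-to-rest: each phase covers (pf-p0)/2 in time T/2. 0.5*a*(T/2)^2 = (pf-p0)/2 => a = 4*(pf-p0)/T^2
a = 4*(11.1-1.4)/5^2 = 1.552
t = 1 is in the acceleration phase (t <= T/2).
p = p0 + 0.5*a*t^2 = 1.4 + 0.5*1.552*1^2
= 2.176


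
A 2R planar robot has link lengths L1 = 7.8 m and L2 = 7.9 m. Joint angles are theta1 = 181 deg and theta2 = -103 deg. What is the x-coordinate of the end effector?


Convert angles to radians: theta1 = 3.159, theta2 = -1.7977
x = L1*cos(theta1) + L2*cos(theta1+theta2)
x = -7.7988 + 1.6425
x = -6.1563


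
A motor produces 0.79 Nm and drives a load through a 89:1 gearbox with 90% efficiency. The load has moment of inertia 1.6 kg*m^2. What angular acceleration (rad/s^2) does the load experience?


tau_out = tau_motor * N * eta
= 0.79 * 89 * 0.9 = 63.279 Nm
alpha = tau_out / I = 63.279 / 1.6
= 39.5494 rad/s^2


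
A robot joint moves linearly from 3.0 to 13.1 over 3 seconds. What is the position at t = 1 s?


s = t/T = 1/3 = 0.3333
p(t) = p0 + (pf-p0)*s
= 3.0 + (13.1 - 3.0) * 0.3333
= 6.3667


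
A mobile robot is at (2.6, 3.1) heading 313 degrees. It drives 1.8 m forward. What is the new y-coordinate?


y_new = y0 + d*sin(theta)
= 3.1 + 1.8*sin(313)
= 3.1 + -1.3164
= 1.7836


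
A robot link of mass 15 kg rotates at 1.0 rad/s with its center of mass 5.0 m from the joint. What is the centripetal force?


F = m * omega^2 * r
= 15 * 1.0^2 * 5.0
= 15 * 1.0 * 5.0
= 75.0 N


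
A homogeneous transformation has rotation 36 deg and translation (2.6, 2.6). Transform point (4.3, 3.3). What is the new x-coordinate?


x' = cos(theta)*px - sin(theta)*py + tx
= 0.809*4.3 - 0.5878*3.3 + 2.6
= 4.1391


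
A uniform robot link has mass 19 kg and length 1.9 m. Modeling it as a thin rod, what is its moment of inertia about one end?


I = (1/3) * m * L^2
= (1/3) * 19 * 1.9^2
= 0.333333 * 19 * 3.61
= 22.8633 kg*m^2


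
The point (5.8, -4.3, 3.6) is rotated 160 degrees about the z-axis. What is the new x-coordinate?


Rotation about z-axis: x' = x*cos(theta) - y*sin(theta)
= 5.8 * -0.9397 - -4.3 * 0.342
= -3.9795


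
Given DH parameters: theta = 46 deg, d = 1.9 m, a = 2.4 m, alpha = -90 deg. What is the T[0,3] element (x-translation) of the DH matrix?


T[0,3] = a * cos(theta)
= 2.4 * cos(46 deg)
= 2.4 * 0.6947
= 1.6672


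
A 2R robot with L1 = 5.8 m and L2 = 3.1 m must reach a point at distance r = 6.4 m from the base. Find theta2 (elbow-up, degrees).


cos(theta2) = (r^2 - L1^2 - L2^2) / (2*L1*L2)
cos(theta2) = (40.96 - 33.64 - 9.61) / 35.96
cos(theta2) = -0.063682
theta2 = 93.6512 degrees


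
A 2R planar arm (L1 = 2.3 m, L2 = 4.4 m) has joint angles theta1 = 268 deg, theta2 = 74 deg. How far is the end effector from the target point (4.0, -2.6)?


End effector via forward kinematics:
x = L1*cos(t1) + L2*cos(t1+t2) = 4.1044
y = L1*sin(t1) + L2*sin(t1+t2) = -3.6583
Distance to target:
d = sqrt((4.0 - 4.1044)^2 + (-2.6 - -3.6583)^2)
= sqrt(0.0109 + 1.1199)
= 1.0634 m


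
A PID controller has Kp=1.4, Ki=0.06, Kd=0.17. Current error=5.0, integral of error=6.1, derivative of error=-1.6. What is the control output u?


u = Kp*e + Ki*int(e) + Kd*de/dt
= 1.4*5.0 + 0.06*6.1 + 0.17*(-1.6)
= 7.0 + 0.366 + -0.272
= 7.094


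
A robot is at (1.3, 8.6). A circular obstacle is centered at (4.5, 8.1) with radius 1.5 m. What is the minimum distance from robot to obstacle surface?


center_dist = sqrt((1.3-4.5)^2 + (8.6-8.1)^2)
= sqrt(10.24 + 0.25)
= 3.2388
min_dist = center_dist - radius = 3.2388 - 1.5 = 1.7388 m


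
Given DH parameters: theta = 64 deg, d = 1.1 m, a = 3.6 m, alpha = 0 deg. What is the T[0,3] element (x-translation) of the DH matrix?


T[0,3] = a * cos(theta)
= 3.6 * cos(64 deg)
= 3.6 * 0.4384
= 1.5781


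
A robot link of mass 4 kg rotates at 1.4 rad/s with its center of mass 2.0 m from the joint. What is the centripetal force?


F = m * omega^2 * r
= 4 * 1.4^2 * 2.0
= 4 * 1.96 * 2.0
= 15.68 N


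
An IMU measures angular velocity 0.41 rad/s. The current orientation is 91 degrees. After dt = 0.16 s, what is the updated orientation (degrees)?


delta_theta = w * dt = 0.41 * 0.16 = 0.0656 rad
= 3.7586 deg
theta_new = 91 + 3.7586 = 94.7586 deg


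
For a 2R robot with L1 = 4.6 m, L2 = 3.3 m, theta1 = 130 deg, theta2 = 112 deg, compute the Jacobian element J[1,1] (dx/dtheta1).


J[1,1] = -L1*sin(t1) - L2*sin(t1+t2)
= -4.6*sin(130) - 3.3*sin(242)
= -0.6101


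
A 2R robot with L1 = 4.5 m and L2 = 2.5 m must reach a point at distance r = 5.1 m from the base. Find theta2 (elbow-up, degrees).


cos(theta2) = (r^2 - L1^2 - L2^2) / (2*L1*L2)
cos(theta2) = (26.01 - 20.25 - 6.25) / 22.5
cos(theta2) = -0.021778
theta2 = 91.2479 degrees


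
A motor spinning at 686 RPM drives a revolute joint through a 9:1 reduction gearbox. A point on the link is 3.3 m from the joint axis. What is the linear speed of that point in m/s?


omega_motor = 686 * 2*pi/60 = 71.8378 rad/s
omega_joint = omega_motor / 9 = 7.982 rad/s
v = omega_joint * r = 7.982 * 3.3
= 26.3405 m/s


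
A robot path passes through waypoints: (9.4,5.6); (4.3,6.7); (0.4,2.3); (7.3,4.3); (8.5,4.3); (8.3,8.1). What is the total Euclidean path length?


Segment lengths:
  seg1 = sqrt((-5.1)^2 + (1.1)^2) = 5.2173
  seg2 = sqrt((-3.9)^2 + (-4.4)^2) = 5.8796
  seg3 = sqrt((6.9)^2 + (2.0)^2) = 7.184
  seg4 = sqrt((1.2)^2 + (0.0)^2) = 1.2
  seg5 = sqrt((-0.2)^2 + (3.8)^2) = 3.8053
Total = 23.2862


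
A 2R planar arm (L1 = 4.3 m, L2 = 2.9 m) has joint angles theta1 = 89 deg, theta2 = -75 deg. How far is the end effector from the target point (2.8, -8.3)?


End effector via forward kinematics:
x = L1*cos(t1) + L2*cos(t1+t2) = 2.8889
y = L1*sin(t1) + L2*sin(t1+t2) = 5.0009
Distance to target:
d = sqrt((2.8 - 2.8889)^2 + (-8.3 - 5.0009)^2)
= sqrt(0.0079 + 176.9144)
= 13.3012 m


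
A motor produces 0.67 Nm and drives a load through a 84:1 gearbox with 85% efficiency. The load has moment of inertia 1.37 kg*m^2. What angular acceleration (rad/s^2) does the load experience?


tau_out = tau_motor * N * eta
= 0.67 * 84 * 0.85 = 47.838 Nm
alpha = tau_out / I = 47.838 / 1.37
= 34.9182 rad/s^2


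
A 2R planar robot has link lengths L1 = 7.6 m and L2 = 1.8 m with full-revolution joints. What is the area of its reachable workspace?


r_max = L1 + L2 = 9.4 m
r_min = |L1 - L2| = 5.8 m
Area = pi*(r_max^2 - r_min^2)
= pi*(88.36 - 33.64)
= pi * 54.72
= 171.908 m^2


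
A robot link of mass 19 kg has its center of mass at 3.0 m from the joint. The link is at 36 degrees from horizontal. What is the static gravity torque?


tau = m*g*L*cos(angle)
= 19 * 9.81 * 3.0 * cos(36 deg)
= 19 * 9.81 * 3.0 * 0.809
= 452.378 Nm


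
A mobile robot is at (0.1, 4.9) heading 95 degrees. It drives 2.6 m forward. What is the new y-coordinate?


y_new = y0 + d*sin(theta)
= 4.9 + 2.6*sin(95)
= 4.9 + 2.5901
= 7.4901


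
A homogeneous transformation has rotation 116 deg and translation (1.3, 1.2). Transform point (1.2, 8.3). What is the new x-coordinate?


x' = cos(theta)*px - sin(theta)*py + tx
= -0.4384*1.2 - 0.8988*8.3 + 1.3
= -6.686


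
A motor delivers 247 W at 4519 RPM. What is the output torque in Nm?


omega = 4519 * 2*pi/60 = 473.2286 rad/s
tau = P / omega = 247 / 473.2286
= 0.5219 Nm


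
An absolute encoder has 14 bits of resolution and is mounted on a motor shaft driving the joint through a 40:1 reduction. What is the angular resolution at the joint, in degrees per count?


counts = 2^14 = 16384
effective counts at joint = 16384 * 40 = 655360
resolution = 360 / 655360
= 5.4932e-04 deg/count


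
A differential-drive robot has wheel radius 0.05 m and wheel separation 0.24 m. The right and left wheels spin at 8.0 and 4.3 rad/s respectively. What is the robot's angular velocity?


vR = r*wR = 0.05*8.0 = 0.4 m/s
vL = r*wL = 0.05*4.3 = 0.215 m/s
v = (vR+vL)/2 = 0.3075 m/s
omega = (vR-vL)/L = 0.7708 rad/s
angular velocity = 0.7708 rad/s


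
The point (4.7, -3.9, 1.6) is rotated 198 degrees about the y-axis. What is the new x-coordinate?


Rotation about y-axis: x' = x*cos(theta) + z*sin(theta)
= 4.7 * -0.9511 + 1.6 * -0.309
= -4.9644


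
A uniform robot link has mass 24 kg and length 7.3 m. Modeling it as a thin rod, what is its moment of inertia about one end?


I = (1/3) * m * L^2
= (1/3) * 24 * 7.3^2
= 0.333333 * 24 * 53.29
= 426.32 kg*m^2


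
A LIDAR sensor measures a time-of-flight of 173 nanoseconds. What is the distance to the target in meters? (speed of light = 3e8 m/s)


tof = 173 ns = 1.73e-07 s
dist = c * tof / 2
= 3e8 * 1.73e-07 / 2
= 25.95 m


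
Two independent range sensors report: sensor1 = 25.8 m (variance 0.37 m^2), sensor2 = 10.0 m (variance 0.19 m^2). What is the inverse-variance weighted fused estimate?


w1 = (1/var1) / (1/var1 + 1/var2)
   = 2.7027 / (2.7027 + 5.2632) = 0.3393
w2 = 1 - w1 = 0.6607
fused = w1*s1 + w2*s2 = 8.7536 + 6.6071
= 15.3607 m


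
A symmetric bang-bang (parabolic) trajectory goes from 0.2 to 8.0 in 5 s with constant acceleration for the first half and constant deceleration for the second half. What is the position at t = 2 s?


Symmetric rest-to-rest: each phase covers (pf-p0)/2 in time T/2. 0.5*a*(T/2)^2 = (pf-p0)/2 => a = 4*(pf-p0)/T^2
a = 4*(8.0-0.2)/5^2 = 1.248
t = 2 is in the acceleration phase (t <= T/2).
p = p0 + 0.5*a*t^2 = 0.2 + 0.5*1.248*2^2
= 2.696


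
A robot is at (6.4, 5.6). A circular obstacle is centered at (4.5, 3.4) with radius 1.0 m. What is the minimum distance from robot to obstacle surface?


center_dist = sqrt((6.4-4.5)^2 + (5.6-3.4)^2)
= sqrt(3.61 + 4.84)
= 2.9069
min_dist = center_dist - radius = 2.9069 - 1.0 = 1.9069 m


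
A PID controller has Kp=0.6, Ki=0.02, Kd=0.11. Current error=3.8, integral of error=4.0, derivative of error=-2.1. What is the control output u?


u = Kp*e + Ki*int(e) + Kd*de/dt
= 0.6*3.8 + 0.02*4.0 + 0.11*(-2.1)
= 2.28 + 0.08 + -0.231
= 2.129


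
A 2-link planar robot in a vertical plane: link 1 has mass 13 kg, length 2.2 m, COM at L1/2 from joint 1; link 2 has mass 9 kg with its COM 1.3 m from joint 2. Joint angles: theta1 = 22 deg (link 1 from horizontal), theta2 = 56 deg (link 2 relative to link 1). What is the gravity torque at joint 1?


Horizontal distance from joint 1 to link-1 COM:
  x_c1 = (L1/2)*cos(t1) = 1.1 * 0.9272 = 1.0199 m
Horizontal distance from joint 1 to link-2 COM:
  x_c2 = L1*cos(t1) + Lc2*cos(t1+t2)
       = 2.2*0.9272 + 1.3*0.2079 = 2.3101 m
tau1 = m1*g*x_c1 + m2*g*x_c2
     = 13*9.81*1.0199 + 9*9.81*2.3101
     = 130.0681 + 203.9578
     = 334.026 Nm


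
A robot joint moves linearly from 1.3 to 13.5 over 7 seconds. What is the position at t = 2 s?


s = t/T = 2/7 = 0.2857
p(t) = p0 + (pf-p0)*s
= 1.3 + (13.5 - 1.3) * 0.2857
= 4.7857


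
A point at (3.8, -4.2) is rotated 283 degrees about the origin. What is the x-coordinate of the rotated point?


x' = x*cos(theta) - y*sin(theta)
cos(283 deg) = 0.225, sin(283 deg) = -0.9744
x' = 3.8 * 0.225 - -4.2 * -0.9744
= 0.8548 - 4.0924
= -3.2375


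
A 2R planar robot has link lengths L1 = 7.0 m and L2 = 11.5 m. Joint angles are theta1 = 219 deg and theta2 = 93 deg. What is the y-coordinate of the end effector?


Convert angles to radians: theta1 = 3.8223, theta2 = 1.6232
y = L1*sin(theta1) + L2*sin(theta1+theta2)
y = -4.4052 + -8.5462
y = -12.9514


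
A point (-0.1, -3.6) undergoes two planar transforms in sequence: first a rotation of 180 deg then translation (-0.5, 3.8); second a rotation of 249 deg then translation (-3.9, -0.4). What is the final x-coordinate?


After transform 1:
x1 = cos(180)*-0.1 - sin(180)*-3.6 + -0.5 = -0.4
y1 = sin(180)*-0.1 + cos(180)*-3.6 + 3.8 = 7.4
After transform 2:
x2 = cos(249)*-0.4 - sin(249)*7.4 + -3.9
= 3.1518


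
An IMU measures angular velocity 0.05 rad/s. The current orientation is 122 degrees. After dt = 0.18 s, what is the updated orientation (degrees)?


delta_theta = w * dt = 0.05 * 0.18 = 0.009 rad
= 0.5157 deg
theta_new = 122 + 0.5157 = 122.5157 deg


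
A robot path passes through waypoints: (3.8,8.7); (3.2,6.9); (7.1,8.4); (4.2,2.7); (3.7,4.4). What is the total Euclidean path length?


Segment lengths:
  seg1 = sqrt((-0.6)^2 + (-1.8)^2) = 1.8974
  seg2 = sqrt((3.9)^2 + (1.5)^2) = 4.1785
  seg3 = sqrt((-2.9)^2 + (-5.7)^2) = 6.3953
  seg4 = sqrt((-0.5)^2 + (1.7)^2) = 1.772
Total = 14.2432


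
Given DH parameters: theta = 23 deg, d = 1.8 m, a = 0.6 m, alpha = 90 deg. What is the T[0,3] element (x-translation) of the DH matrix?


T[0,3] = a * cos(theta)
= 0.6 * cos(23 deg)
= 0.6 * 0.9205
= 0.5523


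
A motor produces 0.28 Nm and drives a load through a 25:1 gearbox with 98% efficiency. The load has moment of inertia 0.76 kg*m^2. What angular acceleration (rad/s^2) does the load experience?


tau_out = tau_motor * N * eta
= 0.28 * 25 * 0.98 = 6.86 Nm
alpha = tau_out / I = 6.86 / 0.76
= 9.0263 rad/s^2


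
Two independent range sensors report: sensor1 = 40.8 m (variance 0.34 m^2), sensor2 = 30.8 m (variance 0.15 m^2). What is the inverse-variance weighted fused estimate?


w1 = (1/var1) / (1/var1 + 1/var2)
   = 2.9412 / (2.9412 + 6.6667) = 0.3061
w2 = 1 - w1 = 0.6939
fused = w1*s1 + w2*s2 = 12.4898 + 21.3714
= 33.8612 m


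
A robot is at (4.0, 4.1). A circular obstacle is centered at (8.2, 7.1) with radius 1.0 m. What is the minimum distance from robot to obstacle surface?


center_dist = sqrt((4.0-8.2)^2 + (4.1-7.1)^2)
= sqrt(17.64 + 9.0)
= 5.1614
min_dist = center_dist - radius = 5.1614 - 1.0 = 4.1614 m


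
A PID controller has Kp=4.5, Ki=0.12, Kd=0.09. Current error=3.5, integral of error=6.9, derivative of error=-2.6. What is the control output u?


u = Kp*e + Ki*int(e) + Kd*de/dt
= 4.5*3.5 + 0.12*6.9 + 0.09*(-2.6)
= 15.75 + 0.828 + -0.234
= 16.344


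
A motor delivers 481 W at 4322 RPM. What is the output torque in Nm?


omega = 4322 * 2*pi/60 = 452.5988 rad/s
tau = P / omega = 481 / 452.5988
= 1.0628 Nm


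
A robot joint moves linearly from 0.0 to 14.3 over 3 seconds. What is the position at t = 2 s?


s = t/T = 2/3 = 0.6667
p(t) = p0 + (pf-p0)*s
= 0.0 + (14.3 - 0.0) * 0.6667
= 9.5333


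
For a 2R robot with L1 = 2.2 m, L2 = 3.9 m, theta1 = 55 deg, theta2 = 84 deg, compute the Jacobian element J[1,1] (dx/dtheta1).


J[1,1] = -L1*sin(t1) - L2*sin(t1+t2)
= -2.2*sin(55) - 3.9*sin(139)
= -4.3608


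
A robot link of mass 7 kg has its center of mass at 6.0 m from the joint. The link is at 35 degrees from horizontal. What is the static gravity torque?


tau = m*g*L*cos(angle)
= 7 * 9.81 * 6.0 * cos(35 deg)
= 7 * 9.81 * 6.0 * 0.8192
= 337.507 Nm


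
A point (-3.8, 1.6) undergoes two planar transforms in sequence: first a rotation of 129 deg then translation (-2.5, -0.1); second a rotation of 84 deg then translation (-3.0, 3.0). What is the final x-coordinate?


After transform 1:
x1 = cos(129)*-3.8 - sin(129)*1.6 + -2.5 = -1.352
y1 = sin(129)*-3.8 + cos(129)*1.6 + -0.1 = -4.0601
After transform 2:
x2 = cos(84)*-1.352 - sin(84)*-4.0601 + -3.0
= 0.8965


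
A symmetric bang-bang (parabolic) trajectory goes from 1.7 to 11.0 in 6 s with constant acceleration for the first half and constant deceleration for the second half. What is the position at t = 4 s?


Symmetric rest-to-rest: each phase covers (pf-p0)/2 in time T/2. 0.5*a*(T/2)^2 = (pf-p0)/2 => a = 4*(pf-p0)/T^2
a = 4*(11.0-1.7)/6^2 = 1.0333
t = 4 is in the deceleration phase (t > T/2).
p = pf - 0.5*a*(T-t)^2 = 11.0 - 0.5*1.0333*2^2
= 8.9333


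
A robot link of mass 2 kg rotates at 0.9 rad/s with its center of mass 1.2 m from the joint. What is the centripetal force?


F = m * omega^2 * r
= 2 * 0.9^2 * 1.2
= 2 * 0.81 * 1.2
= 1.944 N


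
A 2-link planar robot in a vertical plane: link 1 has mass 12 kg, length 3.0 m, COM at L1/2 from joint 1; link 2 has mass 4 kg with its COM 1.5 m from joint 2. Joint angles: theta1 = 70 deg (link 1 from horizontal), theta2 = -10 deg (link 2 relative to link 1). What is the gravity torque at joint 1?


Horizontal distance from joint 1 to link-1 COM:
  x_c1 = (L1/2)*cos(t1) = 1.5 * 0.342 = 0.513 m
Horizontal distance from joint 1 to link-2 COM:
  x_c2 = L1*cos(t1) + Lc2*cos(t1+t2)
       = 3.0*0.342 + 1.5*0.5 = 1.7761 m
tau1 = m1*g*x_c1 + m2*g*x_c2
     = 12*9.81*0.513 + 4*9.81*1.7761
     = 60.3939 + 69.6926
     = 130.0865 Nm


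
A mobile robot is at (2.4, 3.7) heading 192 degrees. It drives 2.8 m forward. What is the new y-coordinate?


y_new = y0 + d*sin(theta)
= 3.7 + 2.8*sin(192)
= 3.7 + -0.5822
= 3.1178


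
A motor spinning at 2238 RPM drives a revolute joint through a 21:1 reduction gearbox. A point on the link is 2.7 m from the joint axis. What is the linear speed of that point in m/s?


omega_motor = 2238 * 2*pi/60 = 234.3628 rad/s
omega_joint = omega_motor / 21 = 11.1601 rad/s
v = omega_joint * r = 11.1601 * 2.7
= 30.1324 m/s


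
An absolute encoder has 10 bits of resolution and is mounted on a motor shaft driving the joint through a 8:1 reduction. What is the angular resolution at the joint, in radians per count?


counts = 2^10 = 1024
effective counts at joint = 1024 * 8 = 8192
resolution = 2*pi / 8192
= 7.6699e-04 rad/count


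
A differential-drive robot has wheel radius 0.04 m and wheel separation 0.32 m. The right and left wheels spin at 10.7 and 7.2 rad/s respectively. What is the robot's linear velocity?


vR = r*wR = 0.04*10.7 = 0.428 m/s
vL = r*wL = 0.04*7.2 = 0.288 m/s
v = (vR+vL)/2 = 0.358 m/s
omega = (vR-vL)/L = 0.4375 rad/s
linear velocity = 0.358 m/s


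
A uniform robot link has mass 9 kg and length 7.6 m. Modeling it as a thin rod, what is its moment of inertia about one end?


I = (1/3) * m * L^2
= (1/3) * 9 * 7.6^2
= 0.333333 * 9 * 57.76
= 173.28 kg*m^2


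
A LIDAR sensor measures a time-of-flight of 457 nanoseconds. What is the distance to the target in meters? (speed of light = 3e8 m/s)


tof = 457 ns = 4.57e-07 s
dist = c * tof / 2
= 3e8 * 4.57e-07 / 2
= 68.55 m


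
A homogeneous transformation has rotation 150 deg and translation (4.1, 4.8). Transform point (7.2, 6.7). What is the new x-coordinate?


x' = cos(theta)*px - sin(theta)*py + tx
= -0.866*7.2 - 0.5*6.7 + 4.1
= -5.4854


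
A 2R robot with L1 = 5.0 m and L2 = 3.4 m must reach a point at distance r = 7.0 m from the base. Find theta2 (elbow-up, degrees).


cos(theta2) = (r^2 - L1^2 - L2^2) / (2*L1*L2)
cos(theta2) = (49.0 - 25.0 - 11.56) / 34.0
cos(theta2) = 0.365882
theta2 = 68.5381 degrees


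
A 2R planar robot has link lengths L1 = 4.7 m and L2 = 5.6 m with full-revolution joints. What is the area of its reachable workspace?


r_max = L1 + L2 = 10.3 m
r_min = |L1 - L2| = 0.9 m
Area = pi*(r_max^2 - r_min^2)
= pi*(106.09 - 0.81)
= pi * 105.28
= 330.7469 m^2


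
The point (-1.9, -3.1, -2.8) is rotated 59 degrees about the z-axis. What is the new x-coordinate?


Rotation about z-axis: x' = x*cos(theta) - y*sin(theta)
= -1.9 * 0.515 - -3.1 * 0.8572
= 1.6786


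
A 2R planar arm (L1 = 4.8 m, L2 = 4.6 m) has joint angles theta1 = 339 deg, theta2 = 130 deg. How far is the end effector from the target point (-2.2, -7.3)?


End effector via forward kinematics:
x = L1*cos(t1) + L2*cos(t1+t2) = 2.9836
y = L1*sin(t1) + L2*sin(t1+t2) = 2.6292
Distance to target:
d = sqrt((-2.2 - 2.9836)^2 + (-7.3 - 2.6292)^2)
= sqrt(26.8694 + 98.5894)
= 11.2008 m


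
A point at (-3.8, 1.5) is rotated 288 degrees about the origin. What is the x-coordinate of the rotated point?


x' = x*cos(theta) - y*sin(theta)
cos(288 deg) = 0.309, sin(288 deg) = -0.9511
x' = -3.8 * 0.309 - 1.5 * -0.9511
= -1.1743 - -1.4266
= 0.2523


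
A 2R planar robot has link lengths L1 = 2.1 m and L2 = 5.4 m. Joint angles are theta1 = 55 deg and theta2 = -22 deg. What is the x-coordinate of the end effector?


Convert angles to radians: theta1 = 0.9599, theta2 = -0.384
x = L1*cos(theta1) + L2*cos(theta1+theta2)
x = 1.2045 + 4.5288
x = 5.7333


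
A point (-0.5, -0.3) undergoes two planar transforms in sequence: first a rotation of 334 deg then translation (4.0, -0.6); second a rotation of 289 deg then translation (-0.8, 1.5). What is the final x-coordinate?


After transform 1:
x1 = cos(334)*-0.5 - sin(334)*-0.3 + 4.0 = 3.4191
y1 = sin(334)*-0.5 + cos(334)*-0.3 + -0.6 = -0.6505
After transform 2:
x2 = cos(289)*3.4191 - sin(289)*-0.6505 + -0.8
= -0.3019


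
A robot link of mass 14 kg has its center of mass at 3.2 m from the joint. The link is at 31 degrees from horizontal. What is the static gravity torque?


tau = m*g*L*cos(angle)
= 14 * 9.81 * 3.2 * cos(31 deg)
= 14 * 9.81 * 3.2 * 0.8572
= 376.7147 Nm


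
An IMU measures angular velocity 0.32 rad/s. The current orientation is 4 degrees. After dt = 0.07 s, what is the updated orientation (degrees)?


delta_theta = w * dt = 0.32 * 0.07 = 0.0224 rad
= 1.2834 deg
theta_new = 4 + 1.2834 = 5.2834 deg


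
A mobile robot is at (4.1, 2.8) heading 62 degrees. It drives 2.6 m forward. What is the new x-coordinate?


x_new = x0 + d*cos(theta)
= 4.1 + 2.6*cos(62)
= 4.1 + 1.2206
= 5.3206


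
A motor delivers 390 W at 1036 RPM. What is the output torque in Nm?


omega = 1036 * 2*pi/60 = 108.4897 rad/s
tau = P / omega = 390 / 108.4897
= 3.5948 Nm


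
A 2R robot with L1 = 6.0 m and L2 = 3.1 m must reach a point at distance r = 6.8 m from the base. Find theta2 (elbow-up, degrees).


cos(theta2) = (r^2 - L1^2 - L2^2) / (2*L1*L2)
cos(theta2) = (46.24 - 36.0 - 9.61) / 37.2
cos(theta2) = 0.016935
theta2 = 89.0296 degrees


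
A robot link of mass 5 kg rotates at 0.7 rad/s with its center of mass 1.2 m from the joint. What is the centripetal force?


F = m * omega^2 * r
= 5 * 0.7^2 * 1.2
= 5 * 0.49 * 1.2
= 2.94 N


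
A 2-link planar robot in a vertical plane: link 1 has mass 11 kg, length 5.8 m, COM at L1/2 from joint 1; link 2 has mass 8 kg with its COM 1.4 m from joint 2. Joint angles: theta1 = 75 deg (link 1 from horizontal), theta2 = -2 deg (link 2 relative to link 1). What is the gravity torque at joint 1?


Horizontal distance from joint 1 to link-1 COM:
  x_c1 = (L1/2)*cos(t1) = 2.9 * 0.2588 = 0.7506 m
Horizontal distance from joint 1 to link-2 COM:
  x_c2 = L1*cos(t1) + Lc2*cos(t1+t2)
       = 5.8*0.2588 + 1.4*0.2924 = 1.9105 m
tau1 = m1*g*x_c1 + m2*g*x_c2
     = 11*9.81*0.7506 + 8*9.81*1.9105
     = 80.9946 + 149.9338
     = 230.9283 Nm


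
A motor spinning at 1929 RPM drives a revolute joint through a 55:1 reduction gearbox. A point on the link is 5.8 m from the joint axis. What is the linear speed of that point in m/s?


omega_motor = 1929 * 2*pi/60 = 202.0044 rad/s
omega_joint = omega_motor / 55 = 3.6728 rad/s
v = omega_joint * r = 3.6728 * 5.8
= 21.3023 m/s


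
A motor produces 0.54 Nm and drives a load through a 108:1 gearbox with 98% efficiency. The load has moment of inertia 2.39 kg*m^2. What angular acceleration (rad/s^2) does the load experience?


tau_out = tau_motor * N * eta
= 0.54 * 108 * 0.98 = 57.1536 Nm
alpha = tau_out / I = 57.1536 / 2.39
= 23.9136 rad/s^2


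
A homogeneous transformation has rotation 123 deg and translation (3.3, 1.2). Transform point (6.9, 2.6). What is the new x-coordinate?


x' = cos(theta)*px - sin(theta)*py + tx
= -0.5446*6.9 - 0.8387*2.6 + 3.3
= -2.6386


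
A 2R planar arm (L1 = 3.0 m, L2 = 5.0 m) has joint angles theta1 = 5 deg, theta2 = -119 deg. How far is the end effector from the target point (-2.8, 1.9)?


End effector via forward kinematics:
x = L1*cos(t1) + L2*cos(t1+t2) = 0.9549
y = L1*sin(t1) + L2*sin(t1+t2) = -4.3063
Distance to target:
d = sqrt((-2.8 - 0.9549)^2 + (1.9 - -4.3063)^2)
= sqrt(14.0993 + 38.5177)
= 7.2538 m


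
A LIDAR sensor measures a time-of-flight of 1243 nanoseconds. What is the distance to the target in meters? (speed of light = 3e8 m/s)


tof = 1243 ns = 1.243e-06 s
dist = c * tof / 2
= 3e8 * 1.243e-06 / 2
= 186.45 m


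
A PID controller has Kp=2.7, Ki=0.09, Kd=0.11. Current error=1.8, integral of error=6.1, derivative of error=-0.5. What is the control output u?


u = Kp*e + Ki*int(e) + Kd*de/dt
= 2.7*1.8 + 0.09*6.1 + 0.11*(-0.5)
= 4.86 + 0.549 + -0.055
= 5.354


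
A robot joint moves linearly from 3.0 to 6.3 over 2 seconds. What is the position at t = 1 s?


s = t/T = 1/2 = 0.5
p(t) = p0 + (pf-p0)*s
= 3.0 + (6.3 - 3.0) * 0.5
= 4.65


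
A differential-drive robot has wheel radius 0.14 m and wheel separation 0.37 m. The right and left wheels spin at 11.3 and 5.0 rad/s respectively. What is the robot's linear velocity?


vR = r*wR = 0.14*11.3 = 1.582 m/s
vL = r*wL = 0.14*5.0 = 0.7 m/s
v = (vR+vL)/2 = 1.141 m/s
omega = (vR-vL)/L = 2.3838 rad/s
linear velocity = 1.141 m/s


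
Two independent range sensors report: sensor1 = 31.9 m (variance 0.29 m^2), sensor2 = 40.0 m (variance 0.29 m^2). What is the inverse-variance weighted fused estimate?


w1 = (1/var1) / (1/var1 + 1/var2)
   = 3.4483 / (3.4483 + 3.4483) = 0.5
w2 = 1 - w1 = 0.5
fused = w1*s1 + w2*s2 = 15.95 + 20.0
= 35.95 m


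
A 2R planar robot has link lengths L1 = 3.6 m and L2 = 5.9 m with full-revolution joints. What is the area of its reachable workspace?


r_max = L1 + L2 = 9.5 m
r_min = |L1 - L2| = 2.3 m
Area = pi*(r_max^2 - r_min^2)
= pi*(90.25 - 5.29)
= pi * 84.96
= 266.9097 m^2


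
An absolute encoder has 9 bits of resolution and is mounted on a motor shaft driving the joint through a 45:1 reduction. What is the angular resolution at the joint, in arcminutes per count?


counts = 2^9 = 512
effective counts at joint = 512 * 45 = 23040
resolution = 360*60 / 23040
= 0.9375 arcmin/count


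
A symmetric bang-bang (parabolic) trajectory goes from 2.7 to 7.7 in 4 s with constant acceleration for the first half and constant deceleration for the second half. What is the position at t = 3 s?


Symmetric rest-to-rest: each phase covers (pf-p0)/2 in time T/2. 0.5*a*(T/2)^2 = (pf-p0)/2 => a = 4*(pf-p0)/T^2
a = 4*(7.7-2.7)/4^2 = 1.25
t = 3 is in the deceleration phase (t > T/2).
p = pf - 0.5*a*(T-t)^2 = 7.7 - 0.5*1.25*1^2
= 7.075


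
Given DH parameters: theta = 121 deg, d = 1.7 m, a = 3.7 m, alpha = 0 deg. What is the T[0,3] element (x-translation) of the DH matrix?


T[0,3] = a * cos(theta)
= 3.7 * cos(121 deg)
= 3.7 * -0.515
= -1.9056


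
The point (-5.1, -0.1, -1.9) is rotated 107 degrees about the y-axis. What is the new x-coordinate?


Rotation about y-axis: x' = x*cos(theta) + z*sin(theta)
= -5.1 * -0.2924 + -1.9 * 0.9563
= -0.3259


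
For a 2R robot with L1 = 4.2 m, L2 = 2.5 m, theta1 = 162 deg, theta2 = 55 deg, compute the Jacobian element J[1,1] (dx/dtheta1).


J[1,1] = -L1*sin(t1) - L2*sin(t1+t2)
= -4.2*sin(162) - 2.5*sin(217)
= 0.2067


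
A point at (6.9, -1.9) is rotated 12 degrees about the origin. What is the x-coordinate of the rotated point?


x' = x*cos(theta) - y*sin(theta)
cos(12 deg) = 0.9781, sin(12 deg) = 0.2079
x' = 6.9 * 0.9781 - -1.9 * 0.2079
= 6.7492 - -0.395
= 7.1443


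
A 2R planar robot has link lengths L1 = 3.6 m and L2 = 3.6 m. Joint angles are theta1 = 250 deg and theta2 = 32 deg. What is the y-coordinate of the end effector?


Convert angles to radians: theta1 = 4.3633, theta2 = 0.5585
y = L1*sin(theta1) + L2*sin(theta1+theta2)
y = -3.3829 + -3.5213
y = -6.9042


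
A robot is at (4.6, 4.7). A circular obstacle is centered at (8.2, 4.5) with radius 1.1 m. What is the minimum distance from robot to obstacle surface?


center_dist = sqrt((4.6-8.2)^2 + (4.7-4.5)^2)
= sqrt(12.96 + 0.04)
= 3.6056
min_dist = center_dist - radius = 3.6056 - 1.1 = 2.5056 m


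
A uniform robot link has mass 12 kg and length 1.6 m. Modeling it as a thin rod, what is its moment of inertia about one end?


I = (1/3) * m * L^2
= (1/3) * 12 * 1.6^2
= 0.333333 * 12 * 2.56
= 10.24 kg*m^2


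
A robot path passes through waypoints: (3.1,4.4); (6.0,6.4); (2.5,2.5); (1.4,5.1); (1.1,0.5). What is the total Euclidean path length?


Segment lengths:
  seg1 = sqrt((2.9)^2 + (2.0)^2) = 3.5228
  seg2 = sqrt((-3.5)^2 + (-3.9)^2) = 5.2402
  seg3 = sqrt((-1.1)^2 + (2.6)^2) = 2.8231
  seg4 = sqrt((-0.3)^2 + (-4.6)^2) = 4.6098
Total = 16.1959


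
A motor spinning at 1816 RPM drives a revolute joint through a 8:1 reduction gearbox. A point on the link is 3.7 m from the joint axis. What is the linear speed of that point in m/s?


omega_motor = 1816 * 2*pi/60 = 190.1711 rad/s
omega_joint = omega_motor / 8 = 23.7714 rad/s
v = omega_joint * r = 23.7714 * 3.7
= 87.9541 m/s


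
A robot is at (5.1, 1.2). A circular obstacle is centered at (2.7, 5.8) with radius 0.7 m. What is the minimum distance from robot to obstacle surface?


center_dist = sqrt((5.1-2.7)^2 + (1.2-5.8)^2)
= sqrt(5.76 + 21.16)
= 5.1884
min_dist = center_dist - radius = 5.1884 - 0.7 = 4.4884 m


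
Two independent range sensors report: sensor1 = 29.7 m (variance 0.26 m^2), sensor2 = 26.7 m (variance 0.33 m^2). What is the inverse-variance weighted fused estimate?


w1 = (1/var1) / (1/var1 + 1/var2)
   = 3.8462 / (3.8462 + 3.0303) = 0.5593
w2 = 1 - w1 = 0.4407
fused = w1*s1 + w2*s2 = 16.6119 + 11.7661
= 28.378 m


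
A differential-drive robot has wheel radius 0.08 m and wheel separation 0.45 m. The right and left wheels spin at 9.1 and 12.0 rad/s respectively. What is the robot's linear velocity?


vR = r*wR = 0.08*9.1 = 0.728 m/s
vL = r*wL = 0.08*12.0 = 0.96 m/s
v = (vR+vL)/2 = 0.844 m/s
omega = (vR-vL)/L = -0.5156 rad/s
linear velocity = 0.844 m/s


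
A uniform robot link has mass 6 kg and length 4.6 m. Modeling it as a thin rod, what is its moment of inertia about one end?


I = (1/3) * m * L^2
= (1/3) * 6 * 4.6^2
= 0.333333 * 6 * 21.16
= 42.32 kg*m^2


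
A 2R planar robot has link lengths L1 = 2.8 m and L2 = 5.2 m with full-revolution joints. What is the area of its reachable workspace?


r_max = L1 + L2 = 8.0 m
r_min = |L1 - L2| = 2.4 m
Area = pi*(r_max^2 - r_min^2)
= pi*(64.0 - 5.76)
= pi * 58.24
= 182.9664 m^2


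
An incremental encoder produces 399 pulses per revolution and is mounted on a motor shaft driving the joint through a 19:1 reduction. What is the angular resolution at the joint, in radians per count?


counts per rev = 399
effective counts at joint = 399 * 19 = 7581
resolution = 2*pi / 7581
= 8.2881e-04 rad/count


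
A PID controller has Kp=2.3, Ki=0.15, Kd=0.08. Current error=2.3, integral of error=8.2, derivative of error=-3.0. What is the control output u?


u = Kp*e + Ki*int(e) + Kd*de/dt
= 2.3*2.3 + 0.15*8.2 + 0.08*(-3.0)
= 5.29 + 1.23 + -0.24
= 6.28


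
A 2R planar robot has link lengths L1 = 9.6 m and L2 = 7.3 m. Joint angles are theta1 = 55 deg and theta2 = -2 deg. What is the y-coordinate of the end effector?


Convert angles to radians: theta1 = 0.9599, theta2 = -0.0349
y = L1*sin(theta1) + L2*sin(theta1+theta2)
y = 7.8639 + 5.83
y = 13.6939


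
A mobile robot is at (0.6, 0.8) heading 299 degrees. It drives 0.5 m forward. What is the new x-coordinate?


x_new = x0 + d*cos(theta)
= 0.6 + 0.5*cos(299)
= 0.6 + 0.2424
= 0.8424


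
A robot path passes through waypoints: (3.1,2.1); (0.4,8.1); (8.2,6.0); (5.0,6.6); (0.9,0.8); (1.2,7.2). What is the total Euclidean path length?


Segment lengths:
  seg1 = sqrt((-2.7)^2 + (6.0)^2) = 6.5795
  seg2 = sqrt((7.8)^2 + (-2.1)^2) = 8.0777
  seg3 = sqrt((-3.2)^2 + (0.6)^2) = 3.2558
  seg4 = sqrt((-4.1)^2 + (-5.8)^2) = 7.1028
  seg5 = sqrt((0.3)^2 + (6.4)^2) = 6.407
Total = 31.4229


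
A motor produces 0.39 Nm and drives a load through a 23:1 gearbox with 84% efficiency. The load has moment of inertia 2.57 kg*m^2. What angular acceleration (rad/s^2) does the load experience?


tau_out = tau_motor * N * eta
= 0.39 * 23 * 0.84 = 7.5348 Nm
alpha = tau_out / I = 7.5348 / 2.57
= 2.9318 rad/s^2


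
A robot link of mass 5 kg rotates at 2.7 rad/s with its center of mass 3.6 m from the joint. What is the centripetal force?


F = m * omega^2 * r
= 5 * 2.7^2 * 3.6
= 5 * 7.29 * 3.6
= 131.22 N


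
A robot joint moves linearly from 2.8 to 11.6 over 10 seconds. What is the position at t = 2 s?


s = t/T = 2/10 = 0.2
p(t) = p0 + (pf-p0)*s
= 2.8 + (11.6 - 2.8) * 0.2
= 4.56


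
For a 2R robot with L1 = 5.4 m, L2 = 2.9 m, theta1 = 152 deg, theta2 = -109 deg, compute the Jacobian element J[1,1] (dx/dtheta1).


J[1,1] = -L1*sin(t1) - L2*sin(t1+t2)
= -5.4*sin(152) - 2.9*sin(43)
= -4.5129


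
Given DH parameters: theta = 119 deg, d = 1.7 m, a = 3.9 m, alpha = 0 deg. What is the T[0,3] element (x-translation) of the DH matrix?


T[0,3] = a * cos(theta)
= 3.9 * cos(119 deg)
= 3.9 * -0.4848
= -1.8908


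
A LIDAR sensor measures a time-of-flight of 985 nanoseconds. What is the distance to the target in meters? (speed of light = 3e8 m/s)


tof = 985 ns = 9.85e-07 s
dist = c * tof / 2
= 3e8 * 9.85e-07 / 2
= 147.75 m
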